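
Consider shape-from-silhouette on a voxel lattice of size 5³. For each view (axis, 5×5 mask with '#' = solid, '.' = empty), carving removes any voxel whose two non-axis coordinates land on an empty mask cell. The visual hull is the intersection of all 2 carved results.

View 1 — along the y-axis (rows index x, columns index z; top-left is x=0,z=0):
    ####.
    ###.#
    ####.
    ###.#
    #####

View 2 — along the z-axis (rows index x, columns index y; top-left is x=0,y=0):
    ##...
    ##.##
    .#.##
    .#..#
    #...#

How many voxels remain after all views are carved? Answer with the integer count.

voxel count = 54

before carving: 125 voxels (5×5×5)
after view 1 [y-axis, 21 of 25 cells solid] → remaining = 105
after view 2 [z-axis, 13 of 25 cells solid] → remaining = 54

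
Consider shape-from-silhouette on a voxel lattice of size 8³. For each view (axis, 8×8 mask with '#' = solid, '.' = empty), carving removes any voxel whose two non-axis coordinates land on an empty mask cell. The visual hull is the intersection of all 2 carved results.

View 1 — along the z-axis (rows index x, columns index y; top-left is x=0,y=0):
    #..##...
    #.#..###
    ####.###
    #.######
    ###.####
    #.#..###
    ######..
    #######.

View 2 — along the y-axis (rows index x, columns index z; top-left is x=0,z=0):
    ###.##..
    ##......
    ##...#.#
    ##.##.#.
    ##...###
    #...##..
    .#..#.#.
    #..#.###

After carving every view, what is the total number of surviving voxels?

start: 8×8×8 = 512 voxels
carve view 1 (along z, XY-mask fill 47/64): 376 voxels remain
carve view 2 (along y, XZ-mask fill 32/64): 191 voxels remain

|visual hull| = 191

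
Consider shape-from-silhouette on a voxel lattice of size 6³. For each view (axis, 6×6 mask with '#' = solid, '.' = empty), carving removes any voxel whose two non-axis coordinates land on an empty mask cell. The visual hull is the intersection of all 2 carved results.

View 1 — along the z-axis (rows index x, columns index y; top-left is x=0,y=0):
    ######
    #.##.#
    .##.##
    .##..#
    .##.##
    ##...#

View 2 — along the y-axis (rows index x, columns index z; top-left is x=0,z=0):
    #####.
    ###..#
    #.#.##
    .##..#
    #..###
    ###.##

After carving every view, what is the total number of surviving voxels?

start: 6×6×6 = 216 voxels
step 1: project along z, AND mask (24/36) → |grid| = 144
step 2: project along y, AND mask (25/36) → |grid| = 102

|visual hull| = 102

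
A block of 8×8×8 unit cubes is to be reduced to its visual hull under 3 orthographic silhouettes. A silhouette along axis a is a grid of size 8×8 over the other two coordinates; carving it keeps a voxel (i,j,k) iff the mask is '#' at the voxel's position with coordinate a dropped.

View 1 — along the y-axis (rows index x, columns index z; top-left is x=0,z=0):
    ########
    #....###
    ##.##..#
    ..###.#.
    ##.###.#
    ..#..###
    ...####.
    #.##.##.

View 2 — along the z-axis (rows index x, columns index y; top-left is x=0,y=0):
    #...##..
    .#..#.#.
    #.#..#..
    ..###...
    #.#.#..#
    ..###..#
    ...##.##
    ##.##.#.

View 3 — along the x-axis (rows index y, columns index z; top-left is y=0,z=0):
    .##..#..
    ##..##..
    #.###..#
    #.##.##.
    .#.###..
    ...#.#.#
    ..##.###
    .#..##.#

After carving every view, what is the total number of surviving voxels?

|visual hull| = 79

initial block: 8^3 = 512
step 1: project along y, AND mask (40/64) → |grid| = 320
step 2: project along z, AND mask (29/64) → |grid| = 144
step 3: project along x, AND mask (33/64) → |grid| = 79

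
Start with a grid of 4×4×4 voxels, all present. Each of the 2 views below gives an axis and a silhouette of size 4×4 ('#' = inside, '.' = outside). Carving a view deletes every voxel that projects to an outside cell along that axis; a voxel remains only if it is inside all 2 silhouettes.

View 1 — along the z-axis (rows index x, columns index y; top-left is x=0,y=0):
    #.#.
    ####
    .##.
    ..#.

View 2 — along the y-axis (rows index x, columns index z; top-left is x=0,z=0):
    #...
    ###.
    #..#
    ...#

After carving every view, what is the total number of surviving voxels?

initial block: 4^3 = 64
[1] z-view keeps 9 columns → grid now 36
[2] y-view keeps 7 columns → grid now 19

19 voxels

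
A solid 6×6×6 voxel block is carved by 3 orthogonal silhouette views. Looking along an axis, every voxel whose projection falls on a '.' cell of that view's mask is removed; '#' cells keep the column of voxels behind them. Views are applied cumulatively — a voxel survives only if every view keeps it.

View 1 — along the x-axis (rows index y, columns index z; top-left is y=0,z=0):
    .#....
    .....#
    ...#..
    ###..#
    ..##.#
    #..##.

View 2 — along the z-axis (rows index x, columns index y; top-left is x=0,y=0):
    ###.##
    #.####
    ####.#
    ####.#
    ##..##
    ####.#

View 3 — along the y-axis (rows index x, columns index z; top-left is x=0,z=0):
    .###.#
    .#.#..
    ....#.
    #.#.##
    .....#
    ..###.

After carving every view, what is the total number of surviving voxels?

remaining voxels: 25

full grid |V| = 216
carve view 1 (along x, YZ-mask fill 13/36): 78 voxels remain
carve view 2 (along z, XY-mask fill 29/36): 59 voxels remain
carve view 3 (along y, XZ-mask fill 15/36): 25 voxels remain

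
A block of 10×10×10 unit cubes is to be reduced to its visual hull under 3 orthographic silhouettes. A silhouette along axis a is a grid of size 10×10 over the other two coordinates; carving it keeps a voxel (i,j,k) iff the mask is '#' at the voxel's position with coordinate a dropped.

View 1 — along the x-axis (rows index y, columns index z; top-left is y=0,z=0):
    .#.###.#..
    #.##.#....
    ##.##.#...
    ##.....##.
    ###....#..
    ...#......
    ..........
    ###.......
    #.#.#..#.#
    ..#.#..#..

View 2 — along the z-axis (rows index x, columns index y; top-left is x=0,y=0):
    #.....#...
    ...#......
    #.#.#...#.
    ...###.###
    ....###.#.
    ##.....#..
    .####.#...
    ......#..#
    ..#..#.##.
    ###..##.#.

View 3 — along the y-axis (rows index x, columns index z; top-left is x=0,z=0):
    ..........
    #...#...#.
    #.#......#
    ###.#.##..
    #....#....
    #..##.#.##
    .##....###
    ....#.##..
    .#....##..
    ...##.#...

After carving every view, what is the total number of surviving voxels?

full grid |V| = 1000
[1] x-view keeps 34 columns → grid now 340
[2] z-view keeps 37 columns → grid now 124
[3] y-view keeps 34 columns → grid now 54

|visual hull| = 54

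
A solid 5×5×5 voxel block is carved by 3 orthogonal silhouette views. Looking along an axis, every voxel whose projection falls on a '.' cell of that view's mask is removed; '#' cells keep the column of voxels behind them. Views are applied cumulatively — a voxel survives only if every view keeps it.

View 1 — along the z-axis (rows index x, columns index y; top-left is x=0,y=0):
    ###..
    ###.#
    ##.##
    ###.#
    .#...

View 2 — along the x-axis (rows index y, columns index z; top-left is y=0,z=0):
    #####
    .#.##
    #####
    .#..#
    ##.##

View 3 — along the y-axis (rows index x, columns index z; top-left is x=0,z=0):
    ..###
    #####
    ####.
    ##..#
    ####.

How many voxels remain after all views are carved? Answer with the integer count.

|visual hull| = 48

initial block: 5^3 = 125
[1] z-view keeps 16 columns → grid now 80
[2] x-view keeps 19 columns → grid now 64
[3] y-view keeps 19 columns → grid now 48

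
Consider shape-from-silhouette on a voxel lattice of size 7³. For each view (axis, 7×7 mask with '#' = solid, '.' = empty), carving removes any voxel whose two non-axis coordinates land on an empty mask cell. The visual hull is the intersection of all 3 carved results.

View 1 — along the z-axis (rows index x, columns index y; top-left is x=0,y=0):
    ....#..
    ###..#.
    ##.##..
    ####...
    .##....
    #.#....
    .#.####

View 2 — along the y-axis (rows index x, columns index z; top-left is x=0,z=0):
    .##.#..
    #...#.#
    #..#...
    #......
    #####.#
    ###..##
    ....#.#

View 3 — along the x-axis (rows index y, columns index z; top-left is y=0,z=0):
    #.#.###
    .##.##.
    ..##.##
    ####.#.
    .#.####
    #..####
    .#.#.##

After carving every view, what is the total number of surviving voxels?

before carving: 343 voxels (7×7×7)
  1. axis=2 (XY plane), |mask|=22  ⇒  voxels=154
  2. axis=1 (XZ plane), |mask|=22  ⇒  voxels=59
  3. axis=0 (YZ plane), |mask|=32  ⇒  voxels=35

voxel count = 35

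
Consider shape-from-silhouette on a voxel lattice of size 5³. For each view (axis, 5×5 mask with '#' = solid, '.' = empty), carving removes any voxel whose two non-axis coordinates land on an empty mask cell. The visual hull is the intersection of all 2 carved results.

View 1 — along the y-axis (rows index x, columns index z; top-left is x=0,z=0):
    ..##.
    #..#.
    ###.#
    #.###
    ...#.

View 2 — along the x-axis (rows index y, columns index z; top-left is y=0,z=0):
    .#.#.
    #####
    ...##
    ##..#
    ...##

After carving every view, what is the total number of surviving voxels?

36 voxels

full grid |V| = 125
V1 y: intersect with XZ mask (13 set) -- 65 left
V2 x: intersect with YZ mask (14 set) -- 36 left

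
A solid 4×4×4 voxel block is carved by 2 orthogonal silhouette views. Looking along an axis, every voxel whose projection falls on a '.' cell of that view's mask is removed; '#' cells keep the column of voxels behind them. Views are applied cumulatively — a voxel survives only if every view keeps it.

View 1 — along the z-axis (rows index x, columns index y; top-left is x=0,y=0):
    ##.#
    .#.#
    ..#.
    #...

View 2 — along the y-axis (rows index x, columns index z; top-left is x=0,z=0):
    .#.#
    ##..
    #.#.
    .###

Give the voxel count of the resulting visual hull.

initial block: 4^3 = 64
carve view 1 (along z, XY-mask fill 7/16): 28 voxels remain
carve view 2 (along y, XZ-mask fill 9/16): 15 voxels remain

|visual hull| = 15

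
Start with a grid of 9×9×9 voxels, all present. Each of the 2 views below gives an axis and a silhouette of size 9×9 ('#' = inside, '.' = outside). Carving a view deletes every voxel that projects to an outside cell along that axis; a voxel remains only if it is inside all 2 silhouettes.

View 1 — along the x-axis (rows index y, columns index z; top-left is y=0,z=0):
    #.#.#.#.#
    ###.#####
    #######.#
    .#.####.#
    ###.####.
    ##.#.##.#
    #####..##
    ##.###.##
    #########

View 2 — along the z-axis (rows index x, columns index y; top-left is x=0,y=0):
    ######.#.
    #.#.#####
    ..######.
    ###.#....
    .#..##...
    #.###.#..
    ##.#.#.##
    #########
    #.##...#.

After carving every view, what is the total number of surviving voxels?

349 voxels

before carving: 729 voxels (9×9×9)
step 1: project along x, AND mask (63/81) → |grid| = 567
step 2: project along z, AND mask (51/81) → |grid| = 349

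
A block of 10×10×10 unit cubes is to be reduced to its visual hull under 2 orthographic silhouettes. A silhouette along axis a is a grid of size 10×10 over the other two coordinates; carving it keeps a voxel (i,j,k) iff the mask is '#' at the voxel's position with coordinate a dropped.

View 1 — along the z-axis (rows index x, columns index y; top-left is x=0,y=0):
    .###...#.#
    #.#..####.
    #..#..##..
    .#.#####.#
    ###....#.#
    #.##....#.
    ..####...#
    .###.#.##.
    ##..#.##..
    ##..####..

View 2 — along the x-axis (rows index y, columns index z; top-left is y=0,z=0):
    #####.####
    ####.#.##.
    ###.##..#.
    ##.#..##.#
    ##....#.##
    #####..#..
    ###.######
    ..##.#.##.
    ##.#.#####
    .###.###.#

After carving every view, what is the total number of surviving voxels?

full grid |V| = 1000
carve view 1 (along z, XY-mask fill 53/100): 530 voxels remain
carve view 2 (along x, YZ-mask fill 68/100): 355 voxels remain

355 voxels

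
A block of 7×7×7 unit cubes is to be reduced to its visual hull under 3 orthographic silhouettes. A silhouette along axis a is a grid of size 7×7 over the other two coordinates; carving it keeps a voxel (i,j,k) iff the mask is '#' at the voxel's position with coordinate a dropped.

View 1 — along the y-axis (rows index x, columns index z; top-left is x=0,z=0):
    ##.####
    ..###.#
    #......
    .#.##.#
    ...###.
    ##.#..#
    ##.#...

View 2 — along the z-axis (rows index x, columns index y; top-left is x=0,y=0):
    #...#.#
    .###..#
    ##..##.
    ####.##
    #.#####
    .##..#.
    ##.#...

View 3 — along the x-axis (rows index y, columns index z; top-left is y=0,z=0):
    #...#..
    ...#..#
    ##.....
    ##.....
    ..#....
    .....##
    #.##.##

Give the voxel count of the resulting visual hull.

start: 7×7×7 = 343 voxels
step 1: project along y, AND mask (25/49) → |grid| = 175
step 2: project along z, AND mask (29/49) → |grid| = 101
step 3: project along x, AND mask (16/49) → |grid| = 33

33 voxels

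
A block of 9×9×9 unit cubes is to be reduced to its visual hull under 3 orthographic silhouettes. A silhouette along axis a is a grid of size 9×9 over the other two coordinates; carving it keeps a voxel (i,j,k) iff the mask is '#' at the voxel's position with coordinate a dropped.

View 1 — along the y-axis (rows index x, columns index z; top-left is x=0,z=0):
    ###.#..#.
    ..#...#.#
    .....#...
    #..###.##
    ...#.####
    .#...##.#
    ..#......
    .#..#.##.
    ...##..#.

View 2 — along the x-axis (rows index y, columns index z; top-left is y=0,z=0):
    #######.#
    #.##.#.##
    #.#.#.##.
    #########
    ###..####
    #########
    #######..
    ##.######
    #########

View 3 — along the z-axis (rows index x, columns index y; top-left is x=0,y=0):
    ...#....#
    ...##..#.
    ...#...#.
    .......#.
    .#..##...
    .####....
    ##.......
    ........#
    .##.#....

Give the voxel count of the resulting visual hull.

initial block: 9^3 = 729
V1 y: intersect with XZ mask (32 set) -- 288 left
V2 x: intersect with YZ mask (68 set) -- 239 left
V3 z: intersect with XY mask (21 set) -- 61 left

remaining voxels: 61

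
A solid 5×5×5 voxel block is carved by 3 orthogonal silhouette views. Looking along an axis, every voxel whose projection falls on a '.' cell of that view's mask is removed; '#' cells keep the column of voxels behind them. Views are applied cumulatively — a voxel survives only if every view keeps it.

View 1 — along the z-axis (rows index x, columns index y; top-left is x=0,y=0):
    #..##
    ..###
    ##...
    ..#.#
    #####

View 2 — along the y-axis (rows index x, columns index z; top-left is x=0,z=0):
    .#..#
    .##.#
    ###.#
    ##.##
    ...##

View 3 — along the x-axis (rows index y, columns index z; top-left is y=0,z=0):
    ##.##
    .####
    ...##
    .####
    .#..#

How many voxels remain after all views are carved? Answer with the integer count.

initial block: 5^3 = 125
after view 1 [z-axis, 15 of 25 cells solid] → remaining = 75
after view 2 [y-axis, 15 of 25 cells solid] → remaining = 41
after view 3 [x-axis, 16 of 25 cells solid] → remaining = 31

voxel count = 31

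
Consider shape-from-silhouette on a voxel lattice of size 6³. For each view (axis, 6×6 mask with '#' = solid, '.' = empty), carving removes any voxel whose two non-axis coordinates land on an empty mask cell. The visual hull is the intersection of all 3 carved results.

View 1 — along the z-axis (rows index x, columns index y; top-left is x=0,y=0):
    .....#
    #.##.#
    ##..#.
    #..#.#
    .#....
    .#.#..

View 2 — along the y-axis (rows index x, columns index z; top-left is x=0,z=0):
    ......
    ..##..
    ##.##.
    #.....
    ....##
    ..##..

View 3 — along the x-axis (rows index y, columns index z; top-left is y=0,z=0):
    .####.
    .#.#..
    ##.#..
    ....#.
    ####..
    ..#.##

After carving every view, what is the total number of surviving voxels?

initial block: 6^3 = 216
step 1: project along z, AND mask (14/36) → |grid| = 84
step 2: project along y, AND mask (11/36) → |grid| = 29
step 3: project along x, AND mask (17/36) → |grid| = 13

remaining voxels: 13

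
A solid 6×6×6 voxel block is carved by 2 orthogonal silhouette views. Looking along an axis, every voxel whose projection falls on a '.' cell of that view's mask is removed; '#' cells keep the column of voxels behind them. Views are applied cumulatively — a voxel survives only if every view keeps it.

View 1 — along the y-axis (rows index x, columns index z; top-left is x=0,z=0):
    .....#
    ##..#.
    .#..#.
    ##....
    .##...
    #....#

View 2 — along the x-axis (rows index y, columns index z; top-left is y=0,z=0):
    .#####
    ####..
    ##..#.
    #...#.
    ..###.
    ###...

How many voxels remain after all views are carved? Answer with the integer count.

before carving: 216 voxels (6×6×6)
carve view 1 (along y, XZ-mask fill 12/36): 72 voxels remain
carve view 2 (along x, YZ-mask fill 20/36): 42 voxels remain

|visual hull| = 42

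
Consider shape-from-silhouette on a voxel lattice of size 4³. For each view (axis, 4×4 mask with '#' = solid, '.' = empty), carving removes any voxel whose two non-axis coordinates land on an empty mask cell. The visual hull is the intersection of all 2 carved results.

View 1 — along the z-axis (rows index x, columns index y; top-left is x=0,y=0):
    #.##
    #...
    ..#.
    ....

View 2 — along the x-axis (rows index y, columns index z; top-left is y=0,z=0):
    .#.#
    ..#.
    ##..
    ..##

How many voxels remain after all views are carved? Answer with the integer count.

10 voxels

full grid |V| = 64
step 1: project along z, AND mask (5/16) → |grid| = 20
step 2: project along x, AND mask (7/16) → |grid| = 10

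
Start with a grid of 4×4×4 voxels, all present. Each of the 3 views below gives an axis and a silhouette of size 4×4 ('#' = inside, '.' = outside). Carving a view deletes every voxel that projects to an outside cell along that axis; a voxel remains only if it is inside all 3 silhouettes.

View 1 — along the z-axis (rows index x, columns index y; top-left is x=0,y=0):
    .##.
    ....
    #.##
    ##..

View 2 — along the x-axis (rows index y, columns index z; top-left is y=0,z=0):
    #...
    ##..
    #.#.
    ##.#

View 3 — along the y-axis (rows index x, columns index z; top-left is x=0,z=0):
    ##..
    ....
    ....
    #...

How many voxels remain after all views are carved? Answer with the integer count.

before carving: 64 voxels (4×4×4)
after view 1 [z-axis, 7 of 16 cells solid] → remaining = 28
after view 2 [x-axis, 8 of 16 cells solid] → remaining = 13
after view 3 [y-axis, 3 of 16 cells solid] → remaining = 5

remaining voxels: 5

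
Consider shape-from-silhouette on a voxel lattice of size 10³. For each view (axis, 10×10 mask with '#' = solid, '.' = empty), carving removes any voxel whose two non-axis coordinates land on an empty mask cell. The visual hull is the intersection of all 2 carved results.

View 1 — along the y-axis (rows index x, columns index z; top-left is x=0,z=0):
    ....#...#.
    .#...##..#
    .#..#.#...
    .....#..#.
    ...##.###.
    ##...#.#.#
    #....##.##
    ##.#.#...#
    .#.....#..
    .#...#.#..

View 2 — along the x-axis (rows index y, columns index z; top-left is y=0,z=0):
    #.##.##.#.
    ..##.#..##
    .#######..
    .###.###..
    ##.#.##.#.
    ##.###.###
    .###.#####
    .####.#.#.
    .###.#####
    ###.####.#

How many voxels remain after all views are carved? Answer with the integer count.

initial block: 10^3 = 1000
step 1: project along y, AND mask (36/100) → |grid| = 360
step 2: project along x, AND mask (68/100) → |grid| = 248

248 voxels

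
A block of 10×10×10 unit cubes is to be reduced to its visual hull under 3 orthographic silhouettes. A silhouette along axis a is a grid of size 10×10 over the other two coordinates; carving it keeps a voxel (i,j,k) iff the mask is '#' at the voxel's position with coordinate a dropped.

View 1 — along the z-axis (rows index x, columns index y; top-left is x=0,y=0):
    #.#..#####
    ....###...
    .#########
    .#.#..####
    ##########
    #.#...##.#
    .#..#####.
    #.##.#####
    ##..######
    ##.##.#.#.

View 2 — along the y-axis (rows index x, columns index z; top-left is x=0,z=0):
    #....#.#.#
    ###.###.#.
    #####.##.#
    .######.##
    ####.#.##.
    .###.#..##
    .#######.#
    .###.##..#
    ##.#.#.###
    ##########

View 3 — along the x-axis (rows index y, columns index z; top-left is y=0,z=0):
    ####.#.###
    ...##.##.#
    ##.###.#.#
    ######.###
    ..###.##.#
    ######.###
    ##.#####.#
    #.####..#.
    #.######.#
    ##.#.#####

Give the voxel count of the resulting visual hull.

start: 10×10×10 = 1000 voxels
[1] z-view keeps 68 columns → grid now 680
[2] y-view keeps 71 columns → grid now 481
[3] x-view keeps 74 columns → grid now 363

voxel count = 363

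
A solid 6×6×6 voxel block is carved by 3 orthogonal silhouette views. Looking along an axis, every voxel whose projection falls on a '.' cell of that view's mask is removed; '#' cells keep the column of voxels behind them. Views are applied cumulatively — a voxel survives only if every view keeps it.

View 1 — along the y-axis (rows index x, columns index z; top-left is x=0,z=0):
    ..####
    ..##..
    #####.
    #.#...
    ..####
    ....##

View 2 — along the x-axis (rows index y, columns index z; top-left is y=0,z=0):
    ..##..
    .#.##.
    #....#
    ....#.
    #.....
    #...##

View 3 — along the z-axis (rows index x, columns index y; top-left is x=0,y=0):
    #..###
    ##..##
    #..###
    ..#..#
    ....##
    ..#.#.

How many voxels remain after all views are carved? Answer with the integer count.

full grid |V| = 216
carve view 1 (along y, XZ-mask fill 19/36): 114 voxels remain
carve view 2 (along x, YZ-mask fill 12/36): 38 voxels remain
carve view 3 (along z, XY-mask fill 18/36): 19 voxels remain

remaining voxels: 19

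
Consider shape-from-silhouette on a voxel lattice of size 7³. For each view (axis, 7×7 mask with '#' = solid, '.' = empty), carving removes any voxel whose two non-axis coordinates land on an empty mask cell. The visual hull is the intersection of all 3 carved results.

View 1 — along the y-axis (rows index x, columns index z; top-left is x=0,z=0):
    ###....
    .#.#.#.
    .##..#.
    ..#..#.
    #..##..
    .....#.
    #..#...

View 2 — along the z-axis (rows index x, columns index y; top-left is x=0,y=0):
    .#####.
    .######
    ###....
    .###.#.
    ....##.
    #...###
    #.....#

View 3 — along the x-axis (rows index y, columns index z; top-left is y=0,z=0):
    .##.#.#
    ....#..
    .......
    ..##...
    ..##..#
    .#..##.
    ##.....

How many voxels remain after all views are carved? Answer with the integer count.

voxel count = 16

before carving: 343 voxels (7×7×7)
  1. axis=1 (XZ plane), |mask|=17  ⇒  voxels=119
  2. axis=2 (XY plane), |mask|=26  ⇒  voxels=64
  3. axis=0 (YZ plane), |mask|=15  ⇒  voxels=16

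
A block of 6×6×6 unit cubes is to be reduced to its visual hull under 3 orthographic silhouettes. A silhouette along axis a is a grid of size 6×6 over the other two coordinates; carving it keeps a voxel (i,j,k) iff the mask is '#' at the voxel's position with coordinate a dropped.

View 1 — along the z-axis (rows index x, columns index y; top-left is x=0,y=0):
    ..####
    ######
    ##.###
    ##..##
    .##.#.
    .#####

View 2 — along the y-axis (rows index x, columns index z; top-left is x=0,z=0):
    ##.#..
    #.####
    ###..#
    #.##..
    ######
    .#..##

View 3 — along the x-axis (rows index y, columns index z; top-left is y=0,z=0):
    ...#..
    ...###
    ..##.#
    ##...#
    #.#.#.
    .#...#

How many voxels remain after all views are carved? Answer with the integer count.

initial block: 6^3 = 216
carve view 1 (along z, XY-mask fill 27/36): 162 voxels remain
carve view 2 (along y, XZ-mask fill 24/36): 107 voxels remain
carve view 3 (along x, YZ-mask fill 15/36): 47 voxels remain

47 voxels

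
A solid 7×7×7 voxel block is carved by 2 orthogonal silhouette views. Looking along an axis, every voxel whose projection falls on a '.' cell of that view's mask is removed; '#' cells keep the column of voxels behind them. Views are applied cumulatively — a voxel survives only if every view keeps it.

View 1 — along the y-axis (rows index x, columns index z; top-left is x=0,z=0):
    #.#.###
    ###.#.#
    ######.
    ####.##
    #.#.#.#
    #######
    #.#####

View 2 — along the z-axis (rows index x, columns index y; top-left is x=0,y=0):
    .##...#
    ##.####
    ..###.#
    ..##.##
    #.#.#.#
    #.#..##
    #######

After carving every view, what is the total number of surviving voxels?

179 voxels

full grid |V| = 343
carve view 1 (along y, XZ-mask fill 39/49): 273 voxels remain
carve view 2 (along z, XY-mask fill 32/49): 179 voxels remain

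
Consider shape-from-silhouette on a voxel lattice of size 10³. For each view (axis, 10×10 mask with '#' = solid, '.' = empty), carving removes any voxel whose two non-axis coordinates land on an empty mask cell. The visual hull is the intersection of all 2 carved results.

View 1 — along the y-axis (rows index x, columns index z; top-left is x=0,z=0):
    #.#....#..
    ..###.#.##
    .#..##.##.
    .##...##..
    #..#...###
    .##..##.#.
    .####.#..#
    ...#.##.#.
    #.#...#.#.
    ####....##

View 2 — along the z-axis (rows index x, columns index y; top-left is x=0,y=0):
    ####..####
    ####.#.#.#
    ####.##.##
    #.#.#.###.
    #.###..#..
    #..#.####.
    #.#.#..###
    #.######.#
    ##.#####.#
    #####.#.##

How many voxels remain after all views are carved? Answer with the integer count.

initial block: 10^3 = 1000
step 1: project along y, AND mask (48/100) → |grid| = 480
step 2: project along z, AND mask (70/100) → |grid| = 333

voxel count = 333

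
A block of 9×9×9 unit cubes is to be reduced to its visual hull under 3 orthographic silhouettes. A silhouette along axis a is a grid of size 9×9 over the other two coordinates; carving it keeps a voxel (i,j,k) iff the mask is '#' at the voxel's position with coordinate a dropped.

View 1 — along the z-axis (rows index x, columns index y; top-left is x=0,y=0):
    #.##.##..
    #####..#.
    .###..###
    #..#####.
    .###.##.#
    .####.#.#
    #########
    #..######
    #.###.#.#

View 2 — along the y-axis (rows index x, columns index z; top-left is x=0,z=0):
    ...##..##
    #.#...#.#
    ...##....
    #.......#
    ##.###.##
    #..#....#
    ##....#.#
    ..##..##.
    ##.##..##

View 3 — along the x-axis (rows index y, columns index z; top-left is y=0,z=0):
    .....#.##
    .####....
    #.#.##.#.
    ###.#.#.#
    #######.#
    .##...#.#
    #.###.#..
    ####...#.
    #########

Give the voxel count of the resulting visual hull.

full grid |V| = 729
  1. axis=2 (XY plane), |mask|=57  ⇒  voxels=513
  2. axis=1 (XZ plane), |mask|=36  ⇒  voxels=228
  3. axis=0 (YZ plane), |mask|=49  ⇒  voxels=138

remaining voxels: 138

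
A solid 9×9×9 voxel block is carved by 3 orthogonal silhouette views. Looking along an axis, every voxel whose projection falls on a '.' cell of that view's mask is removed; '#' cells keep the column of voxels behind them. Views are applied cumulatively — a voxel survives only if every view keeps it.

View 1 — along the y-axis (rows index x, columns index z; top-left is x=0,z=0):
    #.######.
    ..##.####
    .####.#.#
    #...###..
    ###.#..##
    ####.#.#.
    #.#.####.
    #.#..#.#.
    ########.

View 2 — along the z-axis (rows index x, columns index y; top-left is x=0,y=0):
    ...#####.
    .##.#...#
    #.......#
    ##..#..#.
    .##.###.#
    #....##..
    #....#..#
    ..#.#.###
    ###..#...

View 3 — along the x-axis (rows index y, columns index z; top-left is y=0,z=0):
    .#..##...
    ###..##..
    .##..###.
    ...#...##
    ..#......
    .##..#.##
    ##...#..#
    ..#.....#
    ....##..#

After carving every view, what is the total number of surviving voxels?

full grid |V| = 729
  1. axis=1 (XZ plane), |mask|=53  ⇒  voxels=477
  2. axis=2 (XY plane), |mask|=36  ⇒  voxels=211
  3. axis=0 (YZ plane), |mask|=31  ⇒  voxels=85

remaining voxels: 85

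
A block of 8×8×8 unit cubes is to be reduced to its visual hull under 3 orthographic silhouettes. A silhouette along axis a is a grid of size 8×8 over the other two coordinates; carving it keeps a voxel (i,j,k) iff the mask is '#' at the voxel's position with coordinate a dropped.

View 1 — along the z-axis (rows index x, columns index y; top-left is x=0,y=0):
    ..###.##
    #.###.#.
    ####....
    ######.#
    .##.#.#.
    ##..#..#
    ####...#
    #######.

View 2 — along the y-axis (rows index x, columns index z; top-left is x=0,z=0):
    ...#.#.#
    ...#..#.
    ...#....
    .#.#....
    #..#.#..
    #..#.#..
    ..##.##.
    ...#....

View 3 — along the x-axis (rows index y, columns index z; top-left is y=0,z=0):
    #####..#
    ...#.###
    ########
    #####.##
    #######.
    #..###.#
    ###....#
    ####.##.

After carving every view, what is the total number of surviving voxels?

full grid |V| = 512
carve view 1 (along z, XY-mask fill 41/64): 328 voxels remain
carve view 2 (along y, XZ-mask fill 19/64): 94 voxels remain
carve view 3 (along x, YZ-mask fill 47/64): 74 voxels remain

remaining voxels: 74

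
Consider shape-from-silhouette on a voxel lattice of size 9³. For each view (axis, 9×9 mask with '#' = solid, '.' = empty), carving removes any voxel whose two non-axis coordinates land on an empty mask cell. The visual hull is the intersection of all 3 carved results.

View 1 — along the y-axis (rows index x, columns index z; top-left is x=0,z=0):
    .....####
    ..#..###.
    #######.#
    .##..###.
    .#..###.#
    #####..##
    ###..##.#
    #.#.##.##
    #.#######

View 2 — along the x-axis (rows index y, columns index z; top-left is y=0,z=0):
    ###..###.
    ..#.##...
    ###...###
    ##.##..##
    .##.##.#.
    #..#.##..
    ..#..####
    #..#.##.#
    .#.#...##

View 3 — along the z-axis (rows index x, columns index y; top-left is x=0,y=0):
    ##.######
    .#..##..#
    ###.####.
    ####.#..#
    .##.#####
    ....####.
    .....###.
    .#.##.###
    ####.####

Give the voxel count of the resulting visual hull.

initial block: 9^3 = 729
V1 y: intersect with XZ mask (53 set) -- 477 left
V2 x: intersect with YZ mask (44 set) -- 266 left
V3 z: intersect with XY mask (53 set) -- 170 left

170 voxels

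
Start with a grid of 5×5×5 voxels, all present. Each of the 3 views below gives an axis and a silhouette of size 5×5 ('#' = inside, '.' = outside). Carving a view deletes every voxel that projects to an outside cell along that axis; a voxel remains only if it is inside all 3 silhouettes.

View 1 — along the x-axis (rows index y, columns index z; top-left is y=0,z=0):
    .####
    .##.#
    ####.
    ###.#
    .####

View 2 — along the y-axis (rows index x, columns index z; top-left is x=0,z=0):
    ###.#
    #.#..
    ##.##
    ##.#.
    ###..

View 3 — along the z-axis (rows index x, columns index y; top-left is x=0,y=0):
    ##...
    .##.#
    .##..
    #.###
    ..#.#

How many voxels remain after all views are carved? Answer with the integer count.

start: 5×5×5 = 125 voxels
[1] x-view keeps 19 columns → grid now 95
[2] y-view keeps 16 columns → grid now 59
[3] z-view keeps 13 columns → grid now 29

29 voxels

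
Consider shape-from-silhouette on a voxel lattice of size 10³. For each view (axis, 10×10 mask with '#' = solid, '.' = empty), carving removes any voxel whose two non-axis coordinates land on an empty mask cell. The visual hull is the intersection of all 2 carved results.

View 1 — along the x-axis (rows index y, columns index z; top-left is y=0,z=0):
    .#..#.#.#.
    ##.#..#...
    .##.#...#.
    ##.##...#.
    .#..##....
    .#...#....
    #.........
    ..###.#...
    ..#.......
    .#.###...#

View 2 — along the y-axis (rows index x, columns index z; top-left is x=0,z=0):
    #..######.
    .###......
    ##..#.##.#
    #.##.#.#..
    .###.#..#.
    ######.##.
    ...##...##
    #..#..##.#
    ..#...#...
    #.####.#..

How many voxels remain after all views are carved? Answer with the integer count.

remaining voxels: 168

before carving: 1000 voxels (10×10×10)
  1. axis=0 (YZ plane), |mask|=33  ⇒  voxels=330
  2. axis=1 (XZ plane), |mask|=51  ⇒  voxels=168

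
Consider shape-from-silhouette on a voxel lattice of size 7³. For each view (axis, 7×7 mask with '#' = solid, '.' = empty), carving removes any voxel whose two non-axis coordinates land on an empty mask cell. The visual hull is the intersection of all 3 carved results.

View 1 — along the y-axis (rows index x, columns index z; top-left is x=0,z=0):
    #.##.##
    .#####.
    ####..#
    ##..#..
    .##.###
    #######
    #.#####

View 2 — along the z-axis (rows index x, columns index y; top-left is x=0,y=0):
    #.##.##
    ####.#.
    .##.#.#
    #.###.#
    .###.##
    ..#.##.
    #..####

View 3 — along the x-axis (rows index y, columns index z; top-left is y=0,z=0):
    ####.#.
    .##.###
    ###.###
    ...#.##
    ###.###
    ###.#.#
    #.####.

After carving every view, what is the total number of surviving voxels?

remaining voxels: 116

full grid |V| = 343
carve view 1 (along y, XZ-mask fill 36/49): 252 voxels remain
carve view 2 (along z, XY-mask fill 32/49): 161 voxels remain
carve view 3 (along x, YZ-mask fill 35/49): 116 voxels remain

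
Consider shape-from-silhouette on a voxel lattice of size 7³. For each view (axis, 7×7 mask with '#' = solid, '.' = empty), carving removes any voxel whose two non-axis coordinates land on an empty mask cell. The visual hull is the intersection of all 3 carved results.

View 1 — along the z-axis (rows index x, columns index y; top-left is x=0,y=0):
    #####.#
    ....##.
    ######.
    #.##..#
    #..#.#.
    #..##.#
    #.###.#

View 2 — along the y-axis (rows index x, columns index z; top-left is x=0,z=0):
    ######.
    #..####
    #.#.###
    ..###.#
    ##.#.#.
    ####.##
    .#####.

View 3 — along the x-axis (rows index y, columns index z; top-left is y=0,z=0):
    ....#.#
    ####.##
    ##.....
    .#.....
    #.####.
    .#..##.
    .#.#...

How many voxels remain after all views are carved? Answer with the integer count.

58 voxels

start: 7×7×7 = 343 voxels
  1. axis=2 (XY plane), |mask|=30  ⇒  voxels=210
  2. axis=1 (XZ plane), |mask|=35  ⇒  voxels=153
  3. axis=0 (YZ plane), |mask|=21  ⇒  voxels=58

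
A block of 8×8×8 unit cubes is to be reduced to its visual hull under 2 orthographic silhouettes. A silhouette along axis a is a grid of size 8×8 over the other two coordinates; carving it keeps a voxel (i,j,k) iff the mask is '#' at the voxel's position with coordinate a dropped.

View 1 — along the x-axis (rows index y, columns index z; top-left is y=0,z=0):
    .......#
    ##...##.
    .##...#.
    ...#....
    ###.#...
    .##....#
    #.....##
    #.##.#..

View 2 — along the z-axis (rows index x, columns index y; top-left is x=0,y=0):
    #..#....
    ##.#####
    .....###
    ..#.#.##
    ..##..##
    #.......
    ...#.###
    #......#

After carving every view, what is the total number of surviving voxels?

remaining voxels: 74

start: 8×8×8 = 512 voxels
  1. axis=0 (YZ plane), |mask|=23  ⇒  voxels=184
  2. axis=2 (XY plane), |mask|=27  ⇒  voxels=74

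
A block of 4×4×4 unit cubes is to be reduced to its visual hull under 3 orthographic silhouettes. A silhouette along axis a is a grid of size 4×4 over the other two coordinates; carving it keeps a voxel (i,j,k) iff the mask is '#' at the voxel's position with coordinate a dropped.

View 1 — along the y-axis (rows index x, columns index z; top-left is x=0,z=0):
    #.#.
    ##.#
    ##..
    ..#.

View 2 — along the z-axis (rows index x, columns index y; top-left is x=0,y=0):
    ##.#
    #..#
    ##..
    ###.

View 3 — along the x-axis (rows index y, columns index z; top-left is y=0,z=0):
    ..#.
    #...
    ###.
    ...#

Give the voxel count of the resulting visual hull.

remaining voxels: 6

initial block: 4^3 = 64
step 1: project along y, AND mask (8/16) → |grid| = 32
step 2: project along z, AND mask (10/16) → |grid| = 19
step 3: project along x, AND mask (6/16) → |grid| = 6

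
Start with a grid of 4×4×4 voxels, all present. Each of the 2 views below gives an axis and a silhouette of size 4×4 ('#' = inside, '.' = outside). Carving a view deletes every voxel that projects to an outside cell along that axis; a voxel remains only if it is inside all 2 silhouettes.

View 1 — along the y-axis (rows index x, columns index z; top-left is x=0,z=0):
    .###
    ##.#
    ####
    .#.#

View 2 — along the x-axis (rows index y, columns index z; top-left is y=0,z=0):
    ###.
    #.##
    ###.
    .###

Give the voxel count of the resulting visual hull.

start: 4×4×4 = 64 voxels
[1] y-view keeps 12 columns → grid now 48
[2] x-view keeps 12 columns → grid now 34

remaining voxels: 34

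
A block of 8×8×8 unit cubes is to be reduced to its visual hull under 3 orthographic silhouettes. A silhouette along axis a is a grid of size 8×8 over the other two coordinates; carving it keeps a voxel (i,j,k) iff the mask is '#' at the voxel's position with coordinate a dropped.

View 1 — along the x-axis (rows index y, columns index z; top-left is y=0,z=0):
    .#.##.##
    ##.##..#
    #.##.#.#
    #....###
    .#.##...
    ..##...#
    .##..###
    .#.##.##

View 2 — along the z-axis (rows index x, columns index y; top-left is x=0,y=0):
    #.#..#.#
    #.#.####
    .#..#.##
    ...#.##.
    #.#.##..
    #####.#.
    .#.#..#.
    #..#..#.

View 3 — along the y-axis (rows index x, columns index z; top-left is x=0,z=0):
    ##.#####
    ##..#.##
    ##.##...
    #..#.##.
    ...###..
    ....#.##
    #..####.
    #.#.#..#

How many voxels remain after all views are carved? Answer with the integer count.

|visual hull| = 81

initial block: 8^3 = 512
after view 1 [x-axis, 35 of 64 cells solid] → remaining = 280
after view 2 [z-axis, 33 of 64 cells solid] → remaining = 145
after view 3 [y-axis, 35 of 64 cells solid] → remaining = 81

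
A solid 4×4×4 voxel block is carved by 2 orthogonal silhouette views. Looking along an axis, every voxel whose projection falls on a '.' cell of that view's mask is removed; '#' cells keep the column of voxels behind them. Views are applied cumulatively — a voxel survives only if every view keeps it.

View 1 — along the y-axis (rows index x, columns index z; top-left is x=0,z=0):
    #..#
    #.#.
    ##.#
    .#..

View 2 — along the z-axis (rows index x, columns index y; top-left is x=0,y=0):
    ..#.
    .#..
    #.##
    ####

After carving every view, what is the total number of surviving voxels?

|visual hull| = 17

full grid |V| = 64
after view 1 [y-axis, 8 of 16 cells solid] → remaining = 32
after view 2 [z-axis, 9 of 16 cells solid] → remaining = 17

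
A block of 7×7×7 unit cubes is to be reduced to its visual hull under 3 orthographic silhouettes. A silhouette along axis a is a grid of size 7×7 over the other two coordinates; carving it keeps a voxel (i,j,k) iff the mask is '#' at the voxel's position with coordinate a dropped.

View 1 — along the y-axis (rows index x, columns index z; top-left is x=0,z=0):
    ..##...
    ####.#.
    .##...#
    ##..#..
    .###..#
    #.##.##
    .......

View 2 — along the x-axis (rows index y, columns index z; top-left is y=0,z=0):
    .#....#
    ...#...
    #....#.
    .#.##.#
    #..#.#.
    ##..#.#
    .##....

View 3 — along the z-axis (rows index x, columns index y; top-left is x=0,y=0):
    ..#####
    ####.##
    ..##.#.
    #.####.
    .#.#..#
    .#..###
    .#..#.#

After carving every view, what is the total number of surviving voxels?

remaining voxels: 38

start: 7×7×7 = 343 voxels
step 1: project along y, AND mask (22/49) → |grid| = 154
step 2: project along x, AND mask (18/49) → |grid| = 57
step 3: project along z, AND mask (29/49) → |grid| = 38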